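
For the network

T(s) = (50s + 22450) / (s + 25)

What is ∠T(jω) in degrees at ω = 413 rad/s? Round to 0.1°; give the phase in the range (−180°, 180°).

Substitute s = j413:
Numerator: 50(j413) + 22450 = 22450 + j20650
Denominator: (j413) + 25 = 25 + j413
|N| = √(22450² + 20650²) ≈ 30503, ∠N ≈ 42.61°
|D| = √(25² + 413²) ≈ 413.76, ∠D ≈ 86.54°
∠T = 42.61° − 86.54° = -43.93°

-43.9°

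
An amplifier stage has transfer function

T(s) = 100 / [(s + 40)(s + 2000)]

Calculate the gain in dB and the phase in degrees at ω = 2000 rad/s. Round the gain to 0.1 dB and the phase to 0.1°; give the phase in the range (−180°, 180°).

At s = jω = j2000:
pole (s+40): 40 + j2000 → |·| = √(40²+2000²) = √4001600 ≈ 2000.4, ∠ = arctan(2000/40) ≈ 88.85°
pole (s+2000): 2000 + j2000 → |·| = √(2000²+2000²) = √8000000 ≈ 2828.4, ∠ = arctan(2000/2000) ≈ 45.00°
|T| = 100 / 5.6579e+06 ≈ 1.7674e-05
Gain = 20 log₁₀(1.7674e-05) ≈ -95.05 dB
∠T = 0.00° − 133.85° = -133.85°

-95.1 dB, -133.9°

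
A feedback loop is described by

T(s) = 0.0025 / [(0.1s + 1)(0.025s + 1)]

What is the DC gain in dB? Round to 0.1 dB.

T(0) = 0.0025 · 1 / 1 = 0.0025
20 log₁₀(0.0025) ≈ -52.04 dB

-52.0 dB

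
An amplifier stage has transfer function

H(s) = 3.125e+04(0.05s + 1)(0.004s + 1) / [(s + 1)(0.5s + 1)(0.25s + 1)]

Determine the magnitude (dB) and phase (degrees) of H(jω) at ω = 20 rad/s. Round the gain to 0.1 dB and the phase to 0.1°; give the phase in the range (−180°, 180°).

At ω = 20 rad/s:
zero (1 + j20·0.05) = 1 + j1 → |·| ≈ 1.4142, ∠ ≈ 45.00°
zero (1 + j20·0.004) = 1 + j0.08 → |·| ≈ 1.0032, ∠ ≈ 4.57°
pole (1 + j20·1) = 1 + j20 → |·| ≈ 20.025, ∠ ≈ 87.14°
pole (1 + j20·0.5) = 1 + j10 → |·| ≈ 10.05, ∠ ≈ 84.29°
pole (1 + j20·0.25) = 1 + j5 → |·| ≈ 5.099, ∠ ≈ 78.69°
|H| = 3.125e+04 · 1.4142 · 1.0032 / (20.025 · 10.05 · 5.099) ≈ 43.204
Gain = 20 log₁₀(43.204) ≈ 32.71 dB
∠H = (45.00° + 4.57°) − (87.14° + 84.29° + 78.69°) = -200.55° ≡ 159.45° (principal value)

32.7 dB, 159.5°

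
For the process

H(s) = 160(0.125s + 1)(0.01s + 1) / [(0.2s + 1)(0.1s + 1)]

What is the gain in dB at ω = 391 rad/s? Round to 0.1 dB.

20.3 dB

At ω = 391 rad/s:
zero (1 + j391·0.125) = 1 + j48.875 → |·| ≈ 48.885, ∠ ≈ 88.83°
zero (1 + j391·0.01) = 1 + j3.91 → |·| ≈ 4.0359, ∠ ≈ 75.65°
pole (1 + j391·0.2) = 1 + j78.2 → |·| ≈ 78.206, ∠ ≈ 89.27°
pole (1 + j391·0.1) = 1 + j39.1 → |·| ≈ 39.113, ∠ ≈ 88.53°
|H| = 160 · 48.885 · 4.0359 / (78.206 · 39.113) ≈ 10.32
Gain = 20 log₁₀(10.32) ≈ 20.27 dB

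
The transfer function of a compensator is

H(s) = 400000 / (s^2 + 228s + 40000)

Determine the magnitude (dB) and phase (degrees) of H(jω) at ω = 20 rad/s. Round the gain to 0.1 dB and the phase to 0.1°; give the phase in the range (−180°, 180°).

At s = jω = j20:
quadratic: (j20)² + 228·j20 + 40000 = 39600 + j4560 → |·| ≈ 39862, ∠ ≈ 6.57°
|H| = 400000 / 39862 ≈ 10.035
Gain = 20 log₁₀(10.035) ≈ 20.03 dB
∠H = 0.00° − 6.57° = -6.57°

20.0 dB, -6.6°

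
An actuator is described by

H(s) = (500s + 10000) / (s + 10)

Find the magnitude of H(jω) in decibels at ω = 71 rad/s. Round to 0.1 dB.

54.2 dB

Substitute s = j71:
Numerator: 500(j71) + 10000 = 10000 + j35500
Denominator: (j71) + 10 = 10 + j71
|N| = √(10000² + 35500²) ≈ 36882, ∠N ≈ 74.27°
|D| = √(10² + 71²) ≈ 71.701, ∠D ≈ 81.98°
|H| = 36882 / 71.701 ≈ 514.39
Gain = 20 log₁₀(514.39) ≈ 54.23 dB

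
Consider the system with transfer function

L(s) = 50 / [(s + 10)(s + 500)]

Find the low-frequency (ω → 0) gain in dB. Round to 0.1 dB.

-40.0 dB

L(0) = 50 / (10·500) = 0.01
20 log₁₀(0.01) ≈ -40.00 dB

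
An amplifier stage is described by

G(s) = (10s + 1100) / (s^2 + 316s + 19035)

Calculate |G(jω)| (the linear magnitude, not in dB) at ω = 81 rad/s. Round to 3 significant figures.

Substitute s = j81:
Numerator: 10(j81) + 1100 = 1100 + j810
Denominator: (j81)^2 + 316(j81) + 19035 = 12474 + j25596
|N| = √(1100² + 810²) ≈ 1366.1, ∠N ≈ 36.37°
|D| = √(12474² + 25596²) ≈ 28474, ∠D ≈ 64.02°
|G| = 1366.1 / 28474 ≈ 0.047977

0.0480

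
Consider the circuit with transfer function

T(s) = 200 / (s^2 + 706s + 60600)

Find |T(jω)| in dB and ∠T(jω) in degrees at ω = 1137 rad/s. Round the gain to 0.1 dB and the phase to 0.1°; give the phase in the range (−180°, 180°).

-77.3 dB, -146.9°

Substitute s = j1137:
Numerator: 200 = 200 + j0
Denominator: (j1137)^2 + 706(j1137) + 60600 = -1232169 + j802722
|N| = √(200² + 0²) ≈ 200, ∠N ≈ 0.00°
|D| = √(1232169² + 802722²) ≈ 1.4706e+06, ∠D ≈ 146.92°
|T| = 200 / 1.4706e+06 ≈ 0.000136
Gain = 20 log₁₀(0.000136) ≈ -77.33 dB
∠T = 0.00° − 146.92° = -146.92°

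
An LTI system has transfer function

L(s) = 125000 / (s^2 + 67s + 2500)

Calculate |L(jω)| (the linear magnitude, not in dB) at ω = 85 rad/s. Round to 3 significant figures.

At s = jω = j85:
quadratic: (j85)² + 67·j85 + 2500 = -4725 + j5695 → |·| ≈ 7399.9, ∠ ≈ 129.68°
|L| = 125000 / 7399.9 ≈ 16.892

16.9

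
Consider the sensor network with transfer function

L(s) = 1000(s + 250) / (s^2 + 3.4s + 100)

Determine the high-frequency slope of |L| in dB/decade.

Each pole contributes −20 dB/decade at high frequency; each zero contributes +20 dB/decade.
Net: 1 zero(s) − 2 pole(s) → -20 dB/decade.

-20 dB/decade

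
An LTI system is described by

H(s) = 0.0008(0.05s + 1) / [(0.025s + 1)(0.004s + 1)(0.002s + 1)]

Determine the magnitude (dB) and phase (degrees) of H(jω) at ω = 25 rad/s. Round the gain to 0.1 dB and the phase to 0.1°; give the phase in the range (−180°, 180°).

-59.3 dB, 10.8°

At ω = 25 rad/s:
zero (1 + j25·0.05) = 1 + j1.25 → |·| ≈ 1.6008, ∠ ≈ 51.34°
pole (1 + j25·0.025) = 1 + j0.625 → |·| ≈ 1.1792, ∠ ≈ 32.01°
pole (1 + j25·0.004) = 1 + j0.1 → |·| ≈ 1.005, ∠ ≈ 5.71°
pole (1 + j25·0.002) = 1 + j0.05 → |·| ≈ 1.0012, ∠ ≈ 2.86°
|H| = 0.0008 · 1.6008 / (1.1792 · 1.005 · 1.0012) ≈ 0.0010793
Gain = 20 log₁₀(0.0010793) ≈ -59.34 dB
∠H = (51.34°) − (32.01° + 5.71° + 2.86°) = 10.76°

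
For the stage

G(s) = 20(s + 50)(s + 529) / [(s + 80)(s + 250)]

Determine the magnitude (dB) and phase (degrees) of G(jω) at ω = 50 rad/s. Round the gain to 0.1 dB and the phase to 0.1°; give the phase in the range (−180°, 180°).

29.9 dB, 7.1°

At s = jω = j50:
zero (s+50): 50 + j50 → |·| = √(50²+50²) = √5000 ≈ 70.711, ∠ = arctan(50/50) ≈ 45.00°
zero (s+529): 529 + j50 → |·| = √(529²+50²) = √282341 ≈ 531.36, ∠ = arctan(50/529) ≈ 5.40°
pole (s+80): 80 + j50 → |·| = √(80²+50²) = √8900 ≈ 94.34, ∠ = arctan(50/80) ≈ 32.01°
pole (s+250): 250 + j50 → |·| = √(250²+50²) = √65000 ≈ 254.95, ∠ = arctan(50/250) ≈ 11.31°
|G| = 20 · 37573 / 24052 ≈ 31.243
Gain = 20 log₁₀(31.243) ≈ 29.90 dB
∠G = 50.40° − 43.32° = 7.08°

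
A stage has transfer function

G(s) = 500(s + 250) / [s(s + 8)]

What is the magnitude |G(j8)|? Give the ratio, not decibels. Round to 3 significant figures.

At s = jω = j8:
zero (s+250): 250 + j8 → |·| = √(250²+8²) = √62564 ≈ 250.13, ∠ = arctan(8/250) ≈ 1.83°
pole (s+8): 8 + j8 → |·| = √(8²+8²) = √128 ≈ 11.314, ∠ = arctan(8/8) ≈ 45.00°
pole at origin: |s| = 8, ∠ = 90.00° (in denominator)
|G| = 500 · 250.13 / 90.512 ≈ 1381.8

1.38e+03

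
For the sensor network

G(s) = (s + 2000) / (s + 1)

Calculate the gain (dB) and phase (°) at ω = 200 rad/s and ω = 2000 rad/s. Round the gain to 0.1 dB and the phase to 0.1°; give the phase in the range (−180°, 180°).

At s = jω = j200:
zero (s+2000): 2000 + j200 → |·| = √(2000²+200²) = √4040000 ≈ 2010, ∠ = arctan(200/2000) ≈ 5.71°
pole (s+1): 1 + j200 → |·| = √(1²+200²) = √40001 ≈ 200, ∠ = arctan(200/1) ≈ 89.71°
|G| = 1 · 2010 / 200 ≈ 10.05
Gain = 20 log₁₀(10.05) ≈ 20.04 dB
∠G = 5.71° − 89.71° = -84.00°

At s = jω = j2000:
zero (s+2000): 2000 + j2000 → |·| = √(2000²+2000²) = √8000000 ≈ 2828.4, ∠ = arctan(2000/2000) ≈ 45.00°
pole (s+1): 1 + j2000 → |·| = √(1²+2000²) = √4000001 ≈ 2000, ∠ = arctan(2000/1) ≈ 89.97°
|G| = 1 · 2828.4 / 2000 ≈ 1.4142
Gain = 20 log₁₀(1.4142) ≈ 3.01 dB
∠G = 45.00° − 89.97° = -44.97°

ω = 200: 20.0 dB, -84.0°; ω = 2000: 3.0 dB, -45.0°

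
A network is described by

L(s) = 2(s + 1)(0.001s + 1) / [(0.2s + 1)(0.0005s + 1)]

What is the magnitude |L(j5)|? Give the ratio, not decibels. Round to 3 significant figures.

At ω = 5 rad/s:
zero (1 + j5·1) = 1 + j5 → |·| ≈ 5.099, ∠ ≈ 78.69°
zero (1 + j5·0.001) = 1 + j0.005 → |·| ≈ 1, ∠ ≈ 0.29°
pole (1 + j5·0.2) = 1 + j1 → |·| ≈ 1.4142, ∠ ≈ 45.00°
pole (1 + j5·0.0005) = 1 + j0.0025 → |·| ≈ 1, ∠ ≈ 0.14°
|L| = 2 · 5.099 · 1 / (1.4142 · 1) ≈ 7.2111

7.21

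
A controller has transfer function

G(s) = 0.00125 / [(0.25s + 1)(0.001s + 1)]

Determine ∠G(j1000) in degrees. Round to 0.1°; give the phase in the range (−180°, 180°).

At ω = 1000 rad/s:
pole (1 + j1000·0.25) = 1 + j250 → |·| ≈ 250, ∠ ≈ 89.77°
pole (1 + j1000·0.001) = 1 + j1 → |·| ≈ 1.4142, ∠ ≈ 45.00°
∠G = (0°) − (89.77° + 45.00°) = -134.77°

-134.8°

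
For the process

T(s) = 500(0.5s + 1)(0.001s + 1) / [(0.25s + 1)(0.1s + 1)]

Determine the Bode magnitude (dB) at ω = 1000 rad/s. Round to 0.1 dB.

At ω = 1000 rad/s:
zero (1 + j1000·0.5) = 1 + j500 → |·| ≈ 500, ∠ ≈ 89.89°
zero (1 + j1000·0.001) = 1 + j1 → |·| ≈ 1.4142, ∠ ≈ 45.00°
pole (1 + j1000·0.25) = 1 + j250 → |·| ≈ 250, ∠ ≈ 89.77°
pole (1 + j1000·0.1) = 1 + j100 → |·| ≈ 100, ∠ ≈ 89.43°
|T| = 500 · 500 · 1.4142 / (250 · 100) ≈ 14.142
Gain = 20 log₁₀(14.142) ≈ 23.01 dB

23.0 dB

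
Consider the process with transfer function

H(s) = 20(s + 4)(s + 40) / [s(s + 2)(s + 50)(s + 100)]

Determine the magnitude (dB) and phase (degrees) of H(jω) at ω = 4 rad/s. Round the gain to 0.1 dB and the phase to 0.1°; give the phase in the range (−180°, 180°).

-25.9 dB, -109.6°

At s = jω = j4:
zero (s+4): 4 + j4 → |·| = √(4²+4²) = √32 ≈ 5.6569, ∠ = arctan(4/4) ≈ 45.00°
zero (s+40): 40 + j4 → |·| = √(40²+4²) = √1616 ≈ 40.2, ∠ = arctan(4/40) ≈ 5.71°
pole (s+2): 2 + j4 → |·| = √(2²+4²) = √20 ≈ 4.4721, ∠ = arctan(4/2) ≈ 63.43°
pole (s+50): 50 + j4 → |·| = √(50²+4²) = √2516 ≈ 50.16, ∠ = arctan(4/50) ≈ 4.57°
pole (s+100): 100 + j4 → |·| = √(100²+4²) = √10016 ≈ 100.08, ∠ = arctan(4/100) ≈ 2.29°
pole at origin: |s| = 4, ∠ = 90.00° (in denominator)
|H| = 20 · 227.41 / 89800 ≈ 0.050648
Gain = 20 log₁₀(0.050648) ≈ -25.91 dB
∠H = 50.71° − 160.29° = -109.58°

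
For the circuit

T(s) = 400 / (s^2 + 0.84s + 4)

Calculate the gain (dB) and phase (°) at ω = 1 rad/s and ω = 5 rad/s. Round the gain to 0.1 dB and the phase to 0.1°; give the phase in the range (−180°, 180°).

At s = jω = j1:
quadratic: (j1)² + 0.84·j1 + 4 = 3 + j0.84 → |·| ≈ 3.1154, ∠ ≈ 15.64°
|T| = 400 / 3.1154 ≈ 128.39
Gain = 20 log₁₀(128.39) ≈ 42.17 dB
∠T = 0.00° − 15.64° = -15.64°

At s = jω = j5:
quadratic: (j5)² + 0.84·j5 + 4 = -21 + j4.2 → |·| ≈ 21.416, ∠ ≈ 168.69°
|T| = 400 / 21.416 ≈ 18.678
Gain = 20 log₁₀(18.678) ≈ 25.43 dB
∠T = 0.00° − 168.69° = -168.69°

ω = 1: 42.2 dB, -15.6°; ω = 5: 25.4 dB, -168.7°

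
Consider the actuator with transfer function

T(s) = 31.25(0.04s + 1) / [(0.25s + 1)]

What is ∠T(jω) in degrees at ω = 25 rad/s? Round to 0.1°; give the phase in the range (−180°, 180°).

At ω = 25 rad/s:
zero (1 + j25·0.04) = 1 + j1 → |·| ≈ 1.4142, ∠ ≈ 45.00°
pole (1 + j25·0.25) = 1 + j6.25 → |·| ≈ 6.3295, ∠ ≈ 80.91°
∠T = (45.00°) − (80.91°) = -35.91°

-35.9°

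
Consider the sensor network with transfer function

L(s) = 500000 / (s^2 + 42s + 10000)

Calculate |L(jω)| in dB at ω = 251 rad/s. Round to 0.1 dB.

At s = jω = j251:
quadratic: (j251)² + 42·j251 + 10000 = -53001 + j10542 → |·| ≈ 54039, ∠ ≈ 168.75°
|L| = 500000 / 54039 ≈ 9.2526
Gain = 20 log₁₀(9.2526) ≈ 19.33 dB

19.3 dB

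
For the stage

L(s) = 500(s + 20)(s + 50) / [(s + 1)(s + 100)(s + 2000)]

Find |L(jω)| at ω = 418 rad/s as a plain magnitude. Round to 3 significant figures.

0.240

At s = jω = j418:
zero (s+20): 20 + j418 → |·| = √(20²+418²) = √175124 ≈ 418.48, ∠ = arctan(418/20) ≈ 87.26°
zero (s+50): 50 + j418 → |·| = √(50²+418²) = √177224 ≈ 420.98, ∠ = arctan(418/50) ≈ 83.18°
pole (s+1): 1 + j418 → |·| = √(1²+418²) = √174725 ≈ 418, ∠ = arctan(418/1) ≈ 89.86°
pole (s+100): 100 + j418 → |·| = √(100²+418²) = √184724 ≈ 429.8, ∠ = arctan(418/100) ≈ 76.55°
pole (s+2000): 2000 + j418 → |·| = √(2000²+418²) = √4174724 ≈ 2043.2, ∠ = arctan(418/2000) ≈ 11.80°
|L| = 500 · 1.7617e+05 / 3.6707e+08 ≈ 0.23997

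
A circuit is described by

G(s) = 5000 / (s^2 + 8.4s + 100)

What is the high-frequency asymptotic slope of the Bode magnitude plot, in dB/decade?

Each pole contributes −20 dB/decade at high frequency; each zero contributes +20 dB/decade.
Net: 0 zero(s) − 2 pole(s) → -40 dB/decade.

-40 dB/decade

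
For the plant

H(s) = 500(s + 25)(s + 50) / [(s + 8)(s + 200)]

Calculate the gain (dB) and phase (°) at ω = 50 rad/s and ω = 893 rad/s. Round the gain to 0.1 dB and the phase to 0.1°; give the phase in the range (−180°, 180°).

At s = jω = j50:
zero (s+25): 25 + j50 → |·| = √(25²+50²) = √3125 ≈ 55.902, ∠ = arctan(50/25) ≈ 63.43°
zero (s+50): 50 + j50 → |·| = √(50²+50²) = √5000 ≈ 70.711, ∠ = arctan(50/50) ≈ 45.00°
pole (s+8): 8 + j50 → |·| = √(8²+50²) = √2564 ≈ 50.636, ∠ = arctan(50/8) ≈ 80.91°
pole (s+200): 200 + j50 → |·| = √(200²+50²) = √42500 ≈ 206.16, ∠ = arctan(50/200) ≈ 14.04°
|H| = 500 · 3952.9 / 10439 ≈ 189.33
Gain = 20 log₁₀(189.33) ≈ 45.54 dB
∠H = 108.43° − 94.95° = 13.48°

At s = jω = j893:
zero (s+25): 25 + j893 → |·| = √(25²+893²) = √798074 ≈ 893.35, ∠ = arctan(893/25) ≈ 88.40°
zero (s+50): 50 + j893 → |·| = √(50²+893²) = √799949 ≈ 894.4, ∠ = arctan(893/50) ≈ 86.80°
pole (s+8): 8 + j893 → |·| = √(8²+893²) = √797513 ≈ 893.04, ∠ = arctan(893/8) ≈ 89.49°
pole (s+200): 200 + j893 → |·| = √(200²+893²) = √837449 ≈ 915.12, ∠ = arctan(893/200) ≈ 77.38°
|H| = 500 · 7.9901e+05 / 8.1724e+05 ≈ 488.85
Gain = 20 log₁₀(488.85) ≈ 53.78 dB
∠H = 175.20° − 166.87° = 8.33°

ω = 50: 45.5 dB, 13.5°; ω = 893: 53.8 dB, 8.3°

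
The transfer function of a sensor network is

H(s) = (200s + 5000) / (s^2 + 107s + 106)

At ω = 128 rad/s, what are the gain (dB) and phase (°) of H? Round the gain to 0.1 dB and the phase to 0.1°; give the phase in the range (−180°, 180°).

1.8 dB, -61.0°

Substitute s = j128:
Numerator: 200(j128) + 5000 = 5000 + j25600
Denominator: (j128)^2 + 107(j128) + 106 = -16278 + j13696
|N| = √(5000² + 25600²) ≈ 26084, ∠N ≈ 78.95°
|D| = √(16278² + 13696²) ≈ 21273, ∠D ≈ 139.92°
|H| = 26084 / 21273 ≈ 1.2262
Gain = 20 log₁₀(1.2262) ≈ 1.77 dB
∠H = 78.95° − 139.92° = -60.97°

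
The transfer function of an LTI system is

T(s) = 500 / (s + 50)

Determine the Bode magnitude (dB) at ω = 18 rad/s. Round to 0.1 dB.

Substitute s = j18:
Numerator: 500 = 500 + j0
Denominator: (j18) + 50 = 50 + j18
|N| = √(500² + 0²) ≈ 500, ∠N ≈ 0.00°
|D| = √(50² + 18²) ≈ 53.141, ∠D ≈ 19.80°
|T| = 500 / 53.141 ≈ 9.4089
Gain = 20 log₁₀(9.4089) ≈ 19.47 dB

19.5 dB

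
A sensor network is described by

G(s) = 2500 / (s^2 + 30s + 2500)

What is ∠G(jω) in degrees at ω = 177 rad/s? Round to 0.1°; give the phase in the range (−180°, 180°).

At s = jω = j177:
quadratic: (j177)² + 30·j177 + 2500 = -28829 + j5310 → |·| ≈ 29314, ∠ ≈ 169.56°
∠G = 0.00° − 169.56° = -169.56°

-169.6°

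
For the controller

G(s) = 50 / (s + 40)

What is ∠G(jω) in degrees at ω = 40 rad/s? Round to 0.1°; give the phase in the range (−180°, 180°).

At s = jω = j40:
pole (s+40): 40 + j40 → |·| = √(40²+40²) = √3200 ≈ 56.569, ∠ = arctan(40/40) ≈ 45.00°
∠G = 0.00° − 45.00° = -45.00°

-45.0°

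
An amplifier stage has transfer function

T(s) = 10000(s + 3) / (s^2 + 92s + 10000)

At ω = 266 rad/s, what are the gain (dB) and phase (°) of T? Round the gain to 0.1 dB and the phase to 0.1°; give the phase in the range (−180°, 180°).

At s = jω = j266:
zero (s+3): 3 + j266 → |·| = √(3²+266²) = √70765 ≈ 266.02, ∠ = arctan(266/3) ≈ 89.35°
quadratic: (j266)² + 92·j266 + 10000 = -60756 + j24472 → |·| ≈ 65499, ∠ ≈ 158.06°
|T| = 10000 · 266.02 / 65499 ≈ 40.614
Gain = 20 log₁₀(40.614) ≈ 32.17 dB
∠T = 89.35° − 158.06° = -68.71°

32.2 dB, -68.7°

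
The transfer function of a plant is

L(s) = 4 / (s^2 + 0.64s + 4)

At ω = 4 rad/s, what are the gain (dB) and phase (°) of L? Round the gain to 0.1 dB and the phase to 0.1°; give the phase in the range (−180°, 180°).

-9.7 dB, -168.0°

At s = jω = j4:
quadratic: (j4)² + 0.64·j4 + 4 = -12 + j2.56 → |·| ≈ 12.27, ∠ ≈ 167.96°
|L| = 4 / 12.27 ≈ 0.326
Gain = 20 log₁₀(0.326) ≈ -9.74 dB
∠L = 0.00° − 167.96° = -167.96°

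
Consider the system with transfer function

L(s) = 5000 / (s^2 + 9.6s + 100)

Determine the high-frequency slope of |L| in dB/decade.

Each pole contributes −20 dB/decade at high frequency; each zero contributes +20 dB/decade.
Net: 0 zero(s) − 2 pole(s) → -40 dB/decade.

-40 dB/decade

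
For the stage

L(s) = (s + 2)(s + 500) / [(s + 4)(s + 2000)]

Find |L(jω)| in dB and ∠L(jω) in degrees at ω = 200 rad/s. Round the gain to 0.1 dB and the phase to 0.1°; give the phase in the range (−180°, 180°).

-11.4 dB, 16.7°

At s = jω = j200:
zero (s+2): 2 + j200 → |·| = √(2²+200²) = √40004 ≈ 200.01, ∠ = arctan(200/2) ≈ 89.43°
zero (s+500): 500 + j200 → |·| = √(500²+200²) = √290000 ≈ 538.52, ∠ = arctan(200/500) ≈ 21.80°
pole (s+4): 4 + j200 → |·| = √(4²+200²) = √40016 ≈ 200.04, ∠ = arctan(200/4) ≈ 88.85°
pole (s+2000): 2000 + j200 → |·| = √(2000²+200²) = √4040000 ≈ 2010, ∠ = arctan(200/2000) ≈ 5.71°
|L| = 1 · 1.0771e+05 / 4.0208e+05 ≈ 0.26788
Gain = 20 log₁₀(0.26788) ≈ -11.44 dB
∠L = 111.23° − 94.56° = 16.67°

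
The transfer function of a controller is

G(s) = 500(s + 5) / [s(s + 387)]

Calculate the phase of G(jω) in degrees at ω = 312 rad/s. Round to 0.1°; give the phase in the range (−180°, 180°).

-39.8°

At s = jω = j312:
zero (s+5): 5 + j312 → |·| = √(5²+312²) = √97369 ≈ 312.04, ∠ = arctan(312/5) ≈ 89.08°
pole (s+387): 387 + j312 → |·| = √(387²+312²) = √247113 ≈ 497.1, ∠ = arctan(312/387) ≈ 38.88°
pole at origin: |s| = 312, ∠ = 90.00° (in denominator)
∠G = 89.08° − 128.88° = -39.80°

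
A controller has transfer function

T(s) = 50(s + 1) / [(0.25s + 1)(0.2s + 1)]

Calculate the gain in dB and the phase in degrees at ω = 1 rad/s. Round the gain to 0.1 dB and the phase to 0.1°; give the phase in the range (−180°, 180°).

36.6 dB, 19.7°

At ω = 1 rad/s:
zero (1 + j1·1) = 1 + j1 → |·| ≈ 1.4142, ∠ ≈ 45.00°
pole (1 + j1·0.25) = 1 + j0.25 → |·| ≈ 1.0308, ∠ ≈ 14.04°
pole (1 + j1·0.2) = 1 + j0.2 → |·| ≈ 1.0198, ∠ ≈ 11.31°
|T| = 50 · 1.4142 / (1.0308 · 1.0198) ≈ 67.265
Gain = 20 log₁₀(67.265) ≈ 36.56 dB
∠T = (45.00°) − (14.04° + 11.31°) = 19.65°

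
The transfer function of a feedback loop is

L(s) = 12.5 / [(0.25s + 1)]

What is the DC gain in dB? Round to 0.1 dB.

21.9 dB

L(0) = 12.5 · 1 / 1 = 12.5
20 log₁₀(12.5) ≈ 21.94 dB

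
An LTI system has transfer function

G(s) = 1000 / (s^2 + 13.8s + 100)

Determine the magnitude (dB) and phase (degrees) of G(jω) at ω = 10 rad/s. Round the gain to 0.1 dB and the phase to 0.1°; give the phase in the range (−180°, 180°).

At s = jω = j10:
quadratic: (j10)² + 13.8·j10 + 100 = 0 + j138 → |·| ≈ 138, ∠ ≈ 90.00°
|G| = 1000 / 138 ≈ 7.2464
Gain = 20 log₁₀(7.2464) ≈ 17.20 dB
∠G = 0.00° − 90.00° = -90.00°

17.2 dB, -90.0°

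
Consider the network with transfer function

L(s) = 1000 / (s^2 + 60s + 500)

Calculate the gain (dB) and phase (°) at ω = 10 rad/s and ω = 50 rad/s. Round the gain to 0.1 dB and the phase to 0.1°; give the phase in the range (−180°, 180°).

Substitute s = j10:
Numerator: 1000 = 1000 + j0
Denominator: (j10)^2 + 60(j10) + 500 = 400 + j600
|N| = √(1000² + 0²) ≈ 1000, ∠N ≈ 0.00°
|D| = √(400² + 600²) ≈ 721.11, ∠D ≈ 56.31°
|L| = 1000 / 721.11 ≈ 1.3868
Gain = 20 log₁₀(1.3868) ≈ 2.84 dB
∠L = 0.00° − 56.31° = -56.31°

Substitute s = j50:
Numerator: 1000 = 1000 + j0
Denominator: (j50)^2 + 60(j50) + 500 = -2000 + j3000
|N| = √(1000² + 0²) ≈ 1000, ∠N ≈ 0.00°
|D| = √(2000² + 3000²) ≈ 3605.6, ∠D ≈ 123.69°
|L| = 1000 / 3605.6 ≈ 0.27735
Gain = 20 log₁₀(0.27735) ≈ -11.14 dB
∠L = 0.00° − 123.69° = -123.69°

ω = 10: 2.8 dB, -56.3°; ω = 50: -11.1 dB, -123.7°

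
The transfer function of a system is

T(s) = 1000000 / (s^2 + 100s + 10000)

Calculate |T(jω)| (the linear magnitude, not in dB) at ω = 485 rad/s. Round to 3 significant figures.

4.34

At s = jω = j485:
quadratic: (j485)² + 100·j485 + 10000 = -225225 + j48500 → |·| ≈ 2.3039e+05, ∠ ≈ 167.85°
|T| = 1000000 / 2.3039e+05 ≈ 4.3405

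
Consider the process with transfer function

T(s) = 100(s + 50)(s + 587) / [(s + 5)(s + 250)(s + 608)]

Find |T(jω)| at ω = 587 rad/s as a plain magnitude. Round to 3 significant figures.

At s = jω = j587:
zero (s+50): 50 + j587 → |·| = √(50²+587²) = √347069 ≈ 589.13, ∠ = arctan(587/50) ≈ 85.13°
zero (s+587): 587 + j587 → |·| = √(587²+587²) = √689138 ≈ 830.14, ∠ = arctan(587/587) ≈ 45.00°
pole (s+5): 5 + j587 → |·| = √(5²+587²) = √344594 ≈ 587.02, ∠ = arctan(587/5) ≈ 89.51°
pole (s+250): 250 + j587 → |·| = √(250²+587²) = √407069 ≈ 638.02, ∠ = arctan(587/250) ≈ 66.93°
pole (s+608): 608 + j587 → |·| = √(608²+587²) = √714233 ≈ 845.12, ∠ = arctan(587/608) ≈ 43.99°
|T| = 100 · 4.8906e+05 / 3.1652e+08 ≈ 0.15451

0.155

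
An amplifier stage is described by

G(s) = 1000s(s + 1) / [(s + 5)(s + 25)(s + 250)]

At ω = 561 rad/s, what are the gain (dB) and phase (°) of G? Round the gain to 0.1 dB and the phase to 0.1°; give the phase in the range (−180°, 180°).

At s = jω = j561:
zero (s+1): 1 + j561 → |·| = √(1²+561²) = √314722 ≈ 561, ∠ = arctan(561/1) ≈ 89.90°
zero at origin: s = j561 → |·| = 561, ∠ = 90.00°
pole (s+5): 5 + j561 → |·| = √(5²+561²) = √314746 ≈ 561.02, ∠ = arctan(561/5) ≈ 89.49°
pole (s+25): 25 + j561 → |·| = √(25²+561²) = √315346 ≈ 561.56, ∠ = arctan(561/25) ≈ 87.45°
pole (s+250): 250 + j561 → |·| = √(250²+561²) = √377221 ≈ 614.18, ∠ = arctan(561/250) ≈ 65.98°
|G| = 1000 · 3.1472e+05 / 1.935e+08 ≈ 1.6265
Gain = 20 log₁₀(1.6265) ≈ 4.23 dB
∠G = 179.90° − 242.92° = -63.02°

4.2 dB, -63.0°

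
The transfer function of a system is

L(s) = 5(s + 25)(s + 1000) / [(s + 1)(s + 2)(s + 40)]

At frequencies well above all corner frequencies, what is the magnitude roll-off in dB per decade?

-20 dB/decade

Each pole contributes −20 dB/decade at high frequency; each zero contributes +20 dB/decade.
Net: 2 zero(s) − 3 pole(s) → -20 dB/decade.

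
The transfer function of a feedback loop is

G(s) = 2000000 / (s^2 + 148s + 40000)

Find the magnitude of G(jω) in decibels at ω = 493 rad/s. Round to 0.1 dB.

19.3 dB

At s = jω = j493:
quadratic: (j493)² + 148·j493 + 40000 = -203049 + j72964 → |·| ≈ 2.1576e+05, ∠ ≈ 160.23°
|G| = 2000000 / 2.1576e+05 ≈ 9.2696
Gain = 20 log₁₀(9.2696) ≈ 19.34 dB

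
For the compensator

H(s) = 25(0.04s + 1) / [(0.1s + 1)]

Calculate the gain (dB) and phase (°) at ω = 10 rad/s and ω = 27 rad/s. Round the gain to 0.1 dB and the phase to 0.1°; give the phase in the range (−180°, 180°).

ω = 10: 25.6 dB, -23.2°; ω = 27: 22.1 dB, -22.5°

At ω = 10 rad/s:
zero (1 + j10·0.04) = 1 + j0.4 → |·| ≈ 1.077, ∠ ≈ 21.80°
pole (1 + j10·0.1) = 1 + j1 → |·| ≈ 1.4142, ∠ ≈ 45.00°
|H| = 25 · 1.077 / (1.4142) ≈ 19.039
Gain = 20 log₁₀(19.039) ≈ 25.59 dB
∠H = (21.80°) − (45.00°) = -23.20°

At ω = 27 rad/s:
zero (1 + j27·0.04) = 1 + j1.08 → |·| ≈ 1.4719, ∠ ≈ 47.20°
pole (1 + j27·0.1) = 1 + j2.7 → |·| ≈ 2.8792, ∠ ≈ 69.68°
|H| = 25 · 1.4719 / (2.8792) ≈ 12.78
Gain = 20 log₁₀(12.78) ≈ 22.13 dB
∠H = (47.20°) − (69.68°) = -22.48°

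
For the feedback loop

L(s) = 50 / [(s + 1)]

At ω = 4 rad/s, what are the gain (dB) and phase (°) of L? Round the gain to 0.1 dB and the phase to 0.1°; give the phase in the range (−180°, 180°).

21.7 dB, -76.0°

At ω = 4 rad/s:
pole (1 + j4·1) = 1 + j4 → |·| ≈ 4.1231, ∠ ≈ 75.96°
|L| = 50 · 1 / (4.1231) ≈ 12.127
Gain = 20 log₁₀(12.127) ≈ 21.68 dB
∠L = (0°) − (75.96°) = -75.96°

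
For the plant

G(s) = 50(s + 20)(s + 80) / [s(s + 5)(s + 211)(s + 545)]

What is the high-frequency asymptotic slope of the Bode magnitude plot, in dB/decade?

Each pole contributes −20 dB/decade at high frequency; each zero contributes +20 dB/decade.
Net: 2 zero(s) − 4 pole(s) → -40 dB/decade.

-40 dB/decade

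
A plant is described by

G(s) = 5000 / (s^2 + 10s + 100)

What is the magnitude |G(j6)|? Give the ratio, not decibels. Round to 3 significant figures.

57.0

At s = jω = j6:
quadratic: (j6)² + 10·j6 + 100 = 64 + j60 → |·| ≈ 87.727, ∠ ≈ 43.15°
|G| = 5000 / 87.727 ≈ 56.995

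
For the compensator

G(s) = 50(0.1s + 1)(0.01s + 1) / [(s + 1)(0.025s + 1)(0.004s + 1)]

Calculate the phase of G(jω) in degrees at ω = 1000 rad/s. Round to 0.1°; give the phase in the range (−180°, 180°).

At ω = 1000 rad/s:
zero (1 + j1000·0.1) = 1 + j100 → |·| ≈ 100, ∠ ≈ 89.43°
zero (1 + j1000·0.01) = 1 + j10 → |·| ≈ 10.05, ∠ ≈ 84.29°
pole (1 + j1000·1) = 1 + j1000 → |·| ≈ 1000, ∠ ≈ 89.94°
pole (1 + j1000·0.025) = 1 + j25 → |·| ≈ 25.02, ∠ ≈ 87.71°
pole (1 + j1000·0.004) = 1 + j4 → |·| ≈ 4.1231, ∠ ≈ 75.96°
∠G = (89.43° + 84.29°) − (89.94° + 87.71° + 75.96°) = -79.89°

-79.9°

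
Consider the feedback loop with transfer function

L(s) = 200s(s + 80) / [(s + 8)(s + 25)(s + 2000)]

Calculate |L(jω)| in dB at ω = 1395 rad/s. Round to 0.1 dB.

At s = jω = j1395:
zero (s+80): 80 + j1395 → |·| = √(80²+1395²) = √1952425 ≈ 1397.3, ∠ = arctan(1395/80) ≈ 86.72°
zero at origin: s = j1395 → |·| = 1395, ∠ = 90.00°
pole (s+8): 8 + j1395 → |·| = √(8²+1395²) = √1946089 ≈ 1395, ∠ = arctan(1395/8) ≈ 89.67°
pole (s+25): 25 + j1395 → |·| = √(25²+1395²) = √1946650 ≈ 1395.2, ∠ = arctan(1395/25) ≈ 88.97°
pole (s+2000): 2000 + j1395 → |·| = √(2000²+1395²) = √5946025 ≈ 2438.4, ∠ = arctan(1395/2000) ≈ 34.90°
|L| = 200 · 1.9492e+06 / 4.7459e+09 ≈ 0.082142
Gain = 20 log₁₀(0.082142) ≈ -21.71 dB

-21.7 dB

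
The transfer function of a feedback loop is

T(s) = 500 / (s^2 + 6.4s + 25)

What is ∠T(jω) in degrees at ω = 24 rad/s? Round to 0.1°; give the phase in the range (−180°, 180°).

-164.4°

At s = jω = j24:
quadratic: (j24)² + 6.4·j24 + 25 = -551 + j153.6 → |·| ≈ 572.01, ∠ ≈ 164.42°
∠T = 0.00° − 164.42° = -164.42°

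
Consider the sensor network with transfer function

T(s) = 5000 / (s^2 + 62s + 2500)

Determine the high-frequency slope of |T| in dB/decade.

-40 dB/decade

Each pole contributes −20 dB/decade at high frequency; each zero contributes +20 dB/decade.
Net: 0 zero(s) − 2 pole(s) → -40 dB/decade.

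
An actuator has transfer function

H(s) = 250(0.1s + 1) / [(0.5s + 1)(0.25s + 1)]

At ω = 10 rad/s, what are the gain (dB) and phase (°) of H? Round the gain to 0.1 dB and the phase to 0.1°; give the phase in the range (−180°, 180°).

28.2 dB, -101.9°

At ω = 10 rad/s:
zero (1 + j10·0.1) = 1 + j1 → |·| ≈ 1.4142, ∠ ≈ 45.00°
pole (1 + j10·0.5) = 1 + j5 → |·| ≈ 5.099, ∠ ≈ 78.69°
pole (1 + j10·0.25) = 1 + j2.5 → |·| ≈ 2.6926, ∠ ≈ 68.20°
|H| = 250 · 1.4142 / (5.099 · 2.6926) ≈ 25.751
Gain = 20 log₁₀(25.751) ≈ 28.22 dB
∠H = (45.00°) − (78.69° + 68.20°) = -101.89°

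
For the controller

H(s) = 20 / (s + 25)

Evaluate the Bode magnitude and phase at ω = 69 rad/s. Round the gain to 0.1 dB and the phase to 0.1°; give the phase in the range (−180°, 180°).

-11.3 dB, -70.1°

At s = jω = j69:
pole (s+25): 25 + j69 → |·| = √(25²+69²) = √5386 ≈ 73.389, ∠ = arctan(69/25) ≈ 70.08°
|H| = 20 / 73.389 ≈ 0.27252
Gain = 20 log₁₀(0.27252) ≈ -11.29 dB
∠H = 0.00° − 70.08° = -70.08°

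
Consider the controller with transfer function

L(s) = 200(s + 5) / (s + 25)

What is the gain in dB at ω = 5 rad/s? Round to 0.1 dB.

At s = jω = j5:
zero (s+5): 5 + j5 → |·| = √(5²+5²) = √50 ≈ 7.0711, ∠ = arctan(5/5) ≈ 45.00°
pole (s+25): 25 + j5 → |·| = √(25²+5²) = √650 ≈ 25.495, ∠ = arctan(5/25) ≈ 11.31°
|L| = 200 · 7.0711 / 25.495 ≈ 55.47
Gain = 20 log₁₀(55.47) ≈ 34.88 dB

34.9 dB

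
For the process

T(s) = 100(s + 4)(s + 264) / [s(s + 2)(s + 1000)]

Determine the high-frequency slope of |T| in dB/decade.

-20 dB/decade

Each pole contributes −20 dB/decade at high frequency; each zero contributes +20 dB/decade.
Net: 2 zero(s) − 3 pole(s) → -20 dB/decade.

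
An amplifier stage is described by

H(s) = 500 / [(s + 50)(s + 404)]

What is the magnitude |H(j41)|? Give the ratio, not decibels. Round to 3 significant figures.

0.0190

At s = jω = j41:
pole (s+50): 50 + j41 → |·| = √(50²+41²) = √4181 ≈ 64.661, ∠ = arctan(41/50) ≈ 39.35°
pole (s+404): 404 + j41 → |·| = √(404²+41²) = √164897 ≈ 406.08, ∠ = arctan(41/404) ≈ 5.79°
|H| = 500 / 26258 ≈ 0.019042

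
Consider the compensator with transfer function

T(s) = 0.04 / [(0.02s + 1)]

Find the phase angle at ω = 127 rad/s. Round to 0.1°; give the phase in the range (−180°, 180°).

At ω = 127 rad/s:
pole (1 + j127·0.02) = 1 + j2.54 → |·| ≈ 2.7298, ∠ ≈ 68.51°
∠T = (0°) − (68.51°) = -68.51°

-68.5°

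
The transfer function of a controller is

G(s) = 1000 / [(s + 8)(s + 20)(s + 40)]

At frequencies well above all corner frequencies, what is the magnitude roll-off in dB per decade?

Each pole contributes −20 dB/decade at high frequency; each zero contributes +20 dB/decade.
Net: 0 zero(s) − 3 pole(s) → -60 dB/decade.

-60 dB/decade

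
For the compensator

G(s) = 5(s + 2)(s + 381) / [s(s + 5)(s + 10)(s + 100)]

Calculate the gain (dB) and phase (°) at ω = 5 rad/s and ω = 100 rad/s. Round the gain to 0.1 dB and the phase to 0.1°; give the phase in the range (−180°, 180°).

At s = jω = j5:
zero (s+2): 2 + j5 → |·| = √(2²+5²) = √29 ≈ 5.3852, ∠ = arctan(5/2) ≈ 68.20°
zero (s+381): 381 + j5 → |·| = √(381²+5²) = √145186 ≈ 381.03, ∠ = arctan(5/381) ≈ 0.75°
pole (s+5): 5 + j5 → |·| = √(5²+5²) = √50 ≈ 7.0711, ∠ = arctan(5/5) ≈ 45.00°
pole (s+10): 10 + j5 → |·| = √(10²+5²) = √125 ≈ 11.18, ∠ = arctan(5/10) ≈ 26.57°
pole (s+100): 100 + j5 → |·| = √(100²+5²) = √10025 ≈ 100.12, ∠ = arctan(5/100) ≈ 2.86°
pole at origin: |s| = 5, ∠ = 90.00° (in denominator)
|G| = 5 · 2051.9 / 39575 ≈ 0.25924
Gain = 20 log₁₀(0.25924) ≈ -11.73 dB
∠G = 68.95° − 164.43° = -95.48°

At s = jω = j100:
zero (s+2): 2 + j100 → |·| = √(2²+100²) = √10004 ≈ 100.02, ∠ = arctan(100/2) ≈ 88.85°
zero (s+381): 381 + j100 → |·| = √(381²+100²) = √155161 ≈ 393.9, ∠ = arctan(100/381) ≈ 14.71°
pole (s+5): 5 + j100 → |·| = √(5²+100²) = √10025 ≈ 100.12, ∠ = arctan(100/5) ≈ 87.14°
pole (s+10): 10 + j100 → |·| = √(10²+100²) = √10100 ≈ 100.5, ∠ = arctan(100/10) ≈ 84.29°
pole (s+100): 100 + j100 → |·| = √(100²+100²) = √20000 ≈ 141.42, ∠ = arctan(100/100) ≈ 45.00°
pole at origin: |s| = 100, ∠ = 90.00° (in denominator)
|G| = 5 · 39398 / 1.423e+08 ≈ 0.0013843
Gain = 20 log₁₀(0.0013843) ≈ -57.18 dB
∠G = 103.56° − 306.43° = -202.87° ≡ 157.13° (principal value)

ω = 5: -11.7 dB, -95.5°; ω = 100: -57.2 dB, 157.1°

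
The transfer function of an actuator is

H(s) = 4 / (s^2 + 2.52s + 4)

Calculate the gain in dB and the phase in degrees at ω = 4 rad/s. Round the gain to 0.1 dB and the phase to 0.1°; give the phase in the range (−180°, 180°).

At s = jω = j4:
quadratic: (j4)² + 2.52·j4 + 4 = -12 + j10.08 → |·| ≈ 15.672, ∠ ≈ 139.97°
|H| = 4 / 15.672 ≈ 0.25523
Gain = 20 log₁₀(0.25523) ≈ -11.86 dB
∠H = 0.00° − 139.97° = -139.97°

-11.9 dB, -140.0°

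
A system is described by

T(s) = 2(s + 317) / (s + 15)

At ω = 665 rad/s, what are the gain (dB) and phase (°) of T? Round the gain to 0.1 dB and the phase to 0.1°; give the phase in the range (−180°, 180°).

At s = jω = j665:
zero (s+317): 317 + j665 → |·| = √(317²+665²) = √542714 ≈ 736.69, ∠ = arctan(665/317) ≈ 64.51°
pole (s+15): 15 + j665 → |·| = √(15²+665²) = √442450 ≈ 665.17, ∠ = arctan(665/15) ≈ 88.71°
|T| = 2 · 736.69 / 665.17 ≈ 2.215
Gain = 20 log₁₀(2.215) ≈ 6.91 dB
∠T = 64.51° − 88.71° = -24.20°

6.9 dB, -24.2°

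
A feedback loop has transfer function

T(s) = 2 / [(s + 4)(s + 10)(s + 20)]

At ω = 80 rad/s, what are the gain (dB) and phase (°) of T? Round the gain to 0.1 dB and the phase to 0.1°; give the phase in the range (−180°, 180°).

-108.5 dB, 114.0°

At s = jω = j80:
pole (s+4): 4 + j80 → |·| = √(4²+80²) = √6416 ≈ 80.1, ∠ = arctan(80/4) ≈ 87.14°
pole (s+10): 10 + j80 → |·| = √(10²+80²) = √6500 ≈ 80.623, ∠ = arctan(80/10) ≈ 82.87°
pole (s+20): 20 + j80 → |·| = √(20²+80²) = √6800 ≈ 82.462, ∠ = arctan(80/20) ≈ 75.96°
|T| = 2 / 5.3253e+05 ≈ 3.7557e-06
Gain = 20 log₁₀(3.7557e-06) ≈ -108.51 dB
∠T = 0.00° − 245.97° = -245.97° ≡ 114.03° (principal value)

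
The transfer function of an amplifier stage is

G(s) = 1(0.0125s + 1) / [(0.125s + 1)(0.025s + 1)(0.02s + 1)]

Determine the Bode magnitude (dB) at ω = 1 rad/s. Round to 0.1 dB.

-0.1 dB

At ω = 1 rad/s:
zero (1 + j1·0.0125) = 1 + j0.0125 → |·| ≈ 1.0001, ∠ ≈ 0.72°
pole (1 + j1·0.125) = 1 + j0.125 → |·| ≈ 1.0078, ∠ ≈ 7.13°
pole (1 + j1·0.025) = 1 + j0.025 → |·| ≈ 1.0003, ∠ ≈ 1.43°
pole (1 + j1·0.02) = 1 + j0.02 → |·| ≈ 1.0002, ∠ ≈ 1.15°
|G| = 1 · 1.0001 / (1.0078 · 1.0003 · 1.0002) ≈ 0.99186
Gain = 20 log₁₀(0.99186) ≈ -0.07 dB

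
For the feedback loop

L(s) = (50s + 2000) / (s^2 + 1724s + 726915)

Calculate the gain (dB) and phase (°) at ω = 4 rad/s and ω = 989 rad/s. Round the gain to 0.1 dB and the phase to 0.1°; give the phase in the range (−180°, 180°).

ω = 4: -51.2 dB, 5.2°; ω = 989: -30.8 dB, -10.7°

Substitute s = j4:
Numerator: 50(j4) + 2000 = 2000 + j200
Denominator: (j4)^2 + 1724(j4) + 726915 = 726899 + j6896
|N| = √(2000² + 200²) ≈ 2010, ∠N ≈ 5.71°
|D| = √(726899² + 6896²) ≈ 7.2693e+05, ∠D ≈ 0.54°
|L| = 2010 / 7.2693e+05 ≈ 0.0027651
Gain = 20 log₁₀(0.0027651) ≈ -51.17 dB
∠L = 5.71° − 0.54° = 5.17°

Substitute s = j989:
Numerator: 50(j989) + 2000 = 2000 + j49450
Denominator: (j989)^2 + 1724(j989) + 726915 = -251206 + j1705036
|N| = √(2000² + 49450²) ≈ 49490, ∠N ≈ 87.68°
|D| = √(251206² + 1705036²) ≈ 1.7234e+06, ∠D ≈ 98.38°
|L| = 49490 / 1.7234e+06 ≈ 0.028716
Gain = 20 log₁₀(0.028716) ≈ -30.84 dB
∠L = 87.68° − 98.38° = -10.70°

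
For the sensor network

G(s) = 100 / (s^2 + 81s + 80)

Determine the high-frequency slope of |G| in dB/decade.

Each pole contributes −20 dB/decade at high frequency; each zero contributes +20 dB/decade.
Net: 0 zero(s) − 2 pole(s) → -40 dB/decade.

-40 dB/decade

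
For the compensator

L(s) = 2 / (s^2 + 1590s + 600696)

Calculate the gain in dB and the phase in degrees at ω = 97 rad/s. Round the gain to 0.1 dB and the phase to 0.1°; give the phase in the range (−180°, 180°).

-109.7 dB, -14.6°

Substitute s = j97:
Numerator: 2 = 2 + j0
Denominator: (j97)^2 + 1590(j97) + 600696 = 591287 + j154230
|N| = √(2² + 0²) ≈ 2, ∠N ≈ 0.00°
|D| = √(591287² + 154230²) ≈ 6.1107e+05, ∠D ≈ 14.62°
|L| = 2 / 6.1107e+05 ≈ 3.2729e-06
Gain = 20 log₁₀(3.2729e-06) ≈ -109.70 dB
∠L = 0.00° − 14.62° = -14.62°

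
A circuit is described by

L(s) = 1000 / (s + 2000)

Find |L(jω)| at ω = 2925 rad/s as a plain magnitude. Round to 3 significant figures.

At s = jω = j2925:
pole (s+2000): 2000 + j2925 → |·| = √(2000²+2925²) = √12555625 ≈ 3543.4, ∠ = arctan(2925/2000) ≈ 55.64°
|L| = 1000 / 3543.4 ≈ 0.28221

0.282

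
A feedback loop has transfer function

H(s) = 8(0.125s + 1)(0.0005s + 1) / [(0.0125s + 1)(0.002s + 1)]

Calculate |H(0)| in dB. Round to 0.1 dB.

18.1 dB

H(0) = 8 · 1 / 1 = 8
20 log₁₀(8) ≈ 18.06 dB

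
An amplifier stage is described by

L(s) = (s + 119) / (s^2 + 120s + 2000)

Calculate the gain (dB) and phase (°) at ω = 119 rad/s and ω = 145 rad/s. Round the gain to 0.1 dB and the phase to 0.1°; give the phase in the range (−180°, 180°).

ω = 119: -40.9 dB, -85.4°; ω = 145: -42.8 dB, -86.9°

Substitute s = j119:
Numerator: (j119) + 119 = 119 + j119
Denominator: (j119)^2 + 120(j119) + 2000 = -12161 + j14280
|N| = √(119² + 119²) ≈ 168.29, ∠N ≈ 45.00°
|D| = √(12161² + 14280²) ≈ 18757, ∠D ≈ 130.42°
|L| = 168.29 / 18757 ≈ 0.0089721
Gain = 20 log₁₀(0.0089721) ≈ -40.94 dB
∠L = 45.00° − 130.42° = -85.42°

Substitute s = j145:
Numerator: (j145) + 119 = 119 + j145
Denominator: (j145)^2 + 120(j145) + 2000 = -19025 + j17400
|N| = √(119² + 145²) ≈ 187.58, ∠N ≈ 50.62°
|D| = √(19025² + 17400²) ≈ 25782, ∠D ≈ 137.55°
|L| = 187.58 / 25782 ≈ 0.0072756
Gain = 20 log₁₀(0.0072756) ≈ -42.76 dB
∠L = 50.62° − 137.55° = -86.93°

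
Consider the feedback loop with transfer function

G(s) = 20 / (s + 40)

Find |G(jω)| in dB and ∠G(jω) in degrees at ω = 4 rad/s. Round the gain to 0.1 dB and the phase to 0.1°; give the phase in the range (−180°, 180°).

Substitute s = j4:
Numerator: 20 = 20 + j0
Denominator: (j4) + 40 = 40 + j4
|N| = √(20² + 0²) ≈ 20, ∠N ≈ 0.00°
|D| = √(40² + 4²) ≈ 40.2, ∠D ≈ 5.71°
|G| = 20 / 40.2 ≈ 0.49751
Gain = 20 log₁₀(0.49751) ≈ -6.06 dB
∠G = 0.00° − 5.71° = -5.71°

-6.1 dB, -5.7°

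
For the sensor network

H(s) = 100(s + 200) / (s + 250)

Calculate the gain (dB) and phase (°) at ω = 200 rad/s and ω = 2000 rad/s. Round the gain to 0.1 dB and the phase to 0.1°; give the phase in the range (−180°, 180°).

At s = jω = j200:
zero (s+200): 200 + j200 → |·| = √(200²+200²) = √80000 ≈ 282.84, ∠ = arctan(200/200) ≈ 45.00°
pole (s+250): 250 + j200 → |·| = √(250²+200²) = √102500 ≈ 320.16, ∠ = arctan(200/250) ≈ 38.66°
|H| = 100 · 282.84 / 320.16 ≈ 88.343
Gain = 20 log₁₀(88.343) ≈ 38.92 dB
∠H = 45.00° − 38.66° = 6.34°

At s = jω = j2000:
zero (s+200): 200 + j2000 → |·| = √(200²+2000²) = √4040000 ≈ 2010, ∠ = arctan(2000/200) ≈ 84.29°
pole (s+250): 250 + j2000 → |·| = √(250²+2000²) = √4062500 ≈ 2015.6, ∠ = arctan(2000/250) ≈ 82.87°
|H| = 100 · 2010 / 2015.6 ≈ 99.722
Gain = 20 log₁₀(99.722) ≈ 39.98 dB
∠H = 84.29° − 82.87° = 1.42°

ω = 200: 38.9 dB, 6.3°; ω = 2000: 40.0 dB, 1.4°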